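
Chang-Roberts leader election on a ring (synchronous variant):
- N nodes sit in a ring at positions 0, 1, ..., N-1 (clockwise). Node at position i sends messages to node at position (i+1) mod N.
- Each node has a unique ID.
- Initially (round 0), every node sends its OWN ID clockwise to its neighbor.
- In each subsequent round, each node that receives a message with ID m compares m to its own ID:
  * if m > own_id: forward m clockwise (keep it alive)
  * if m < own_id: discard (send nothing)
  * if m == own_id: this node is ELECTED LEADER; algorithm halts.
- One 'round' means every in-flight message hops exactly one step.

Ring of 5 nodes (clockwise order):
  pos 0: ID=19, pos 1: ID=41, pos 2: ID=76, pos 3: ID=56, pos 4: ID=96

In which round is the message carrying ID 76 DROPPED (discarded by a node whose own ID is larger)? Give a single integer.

Answer: 2

Derivation:
Round 1: pos1(id41) recv 19: drop; pos2(id76) recv 41: drop; pos3(id56) recv 76: fwd; pos4(id96) recv 56: drop; pos0(id19) recv 96: fwd
Round 2: pos4(id96) recv 76: drop; pos1(id41) recv 96: fwd
Round 3: pos2(id76) recv 96: fwd
Round 4: pos3(id56) recv 96: fwd
Round 5: pos4(id96) recv 96: ELECTED
Message ID 76 originates at pos 2; dropped at pos 4 in round 2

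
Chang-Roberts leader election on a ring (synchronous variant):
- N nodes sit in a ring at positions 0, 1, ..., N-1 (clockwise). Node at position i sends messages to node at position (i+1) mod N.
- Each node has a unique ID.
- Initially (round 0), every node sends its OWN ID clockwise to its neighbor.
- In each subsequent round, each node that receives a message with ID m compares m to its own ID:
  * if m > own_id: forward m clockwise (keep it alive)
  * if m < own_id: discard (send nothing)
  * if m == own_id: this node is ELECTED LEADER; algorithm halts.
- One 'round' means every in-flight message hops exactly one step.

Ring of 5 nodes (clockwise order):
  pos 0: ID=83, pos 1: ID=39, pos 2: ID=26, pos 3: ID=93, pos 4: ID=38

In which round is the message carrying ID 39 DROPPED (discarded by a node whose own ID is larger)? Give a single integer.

Round 1: pos1(id39) recv 83: fwd; pos2(id26) recv 39: fwd; pos3(id93) recv 26: drop; pos4(id38) recv 93: fwd; pos0(id83) recv 38: drop
Round 2: pos2(id26) recv 83: fwd; pos3(id93) recv 39: drop; pos0(id83) recv 93: fwd
Round 3: pos3(id93) recv 83: drop; pos1(id39) recv 93: fwd
Round 4: pos2(id26) recv 93: fwd
Round 5: pos3(id93) recv 93: ELECTED
Message ID 39 originates at pos 1; dropped at pos 3 in round 2

Answer: 2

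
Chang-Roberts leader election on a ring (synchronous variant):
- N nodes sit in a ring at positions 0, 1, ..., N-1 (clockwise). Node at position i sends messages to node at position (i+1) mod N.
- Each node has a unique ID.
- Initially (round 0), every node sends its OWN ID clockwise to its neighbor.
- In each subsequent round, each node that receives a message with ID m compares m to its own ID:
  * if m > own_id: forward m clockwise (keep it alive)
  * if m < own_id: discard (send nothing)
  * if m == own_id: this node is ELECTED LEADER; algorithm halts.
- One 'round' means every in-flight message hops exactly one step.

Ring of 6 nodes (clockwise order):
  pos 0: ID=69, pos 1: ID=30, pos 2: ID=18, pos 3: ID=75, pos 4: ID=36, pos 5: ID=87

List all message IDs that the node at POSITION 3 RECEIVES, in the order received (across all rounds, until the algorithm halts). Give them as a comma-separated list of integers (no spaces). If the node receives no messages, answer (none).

Round 1: pos1(id30) recv 69: fwd; pos2(id18) recv 30: fwd; pos3(id75) recv 18: drop; pos4(id36) recv 75: fwd; pos5(id87) recv 36: drop; pos0(id69) recv 87: fwd
Round 2: pos2(id18) recv 69: fwd; pos3(id75) recv 30: drop; pos5(id87) recv 75: drop; pos1(id30) recv 87: fwd
Round 3: pos3(id75) recv 69: drop; pos2(id18) recv 87: fwd
Round 4: pos3(id75) recv 87: fwd
Round 5: pos4(id36) recv 87: fwd
Round 6: pos5(id87) recv 87: ELECTED

Answer: 18,30,69,87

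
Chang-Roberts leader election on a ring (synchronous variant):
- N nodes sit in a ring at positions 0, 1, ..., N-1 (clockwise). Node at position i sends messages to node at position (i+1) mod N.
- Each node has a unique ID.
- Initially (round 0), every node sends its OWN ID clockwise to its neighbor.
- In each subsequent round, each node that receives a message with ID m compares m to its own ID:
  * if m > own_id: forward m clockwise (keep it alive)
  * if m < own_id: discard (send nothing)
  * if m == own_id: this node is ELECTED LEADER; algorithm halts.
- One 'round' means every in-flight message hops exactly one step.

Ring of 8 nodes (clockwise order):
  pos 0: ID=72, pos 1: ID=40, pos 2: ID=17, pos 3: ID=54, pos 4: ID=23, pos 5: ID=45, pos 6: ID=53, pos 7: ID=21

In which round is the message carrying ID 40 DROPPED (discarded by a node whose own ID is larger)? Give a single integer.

Round 1: pos1(id40) recv 72: fwd; pos2(id17) recv 40: fwd; pos3(id54) recv 17: drop; pos4(id23) recv 54: fwd; pos5(id45) recv 23: drop; pos6(id53) recv 45: drop; pos7(id21) recv 53: fwd; pos0(id72) recv 21: drop
Round 2: pos2(id17) recv 72: fwd; pos3(id54) recv 40: drop; pos5(id45) recv 54: fwd; pos0(id72) recv 53: drop
Round 3: pos3(id54) recv 72: fwd; pos6(id53) recv 54: fwd
Round 4: pos4(id23) recv 72: fwd; pos7(id21) recv 54: fwd
Round 5: pos5(id45) recv 72: fwd; pos0(id72) recv 54: drop
Round 6: pos6(id53) recv 72: fwd
Round 7: pos7(id21) recv 72: fwd
Round 8: pos0(id72) recv 72: ELECTED
Message ID 40 originates at pos 1; dropped at pos 3 in round 2

Answer: 2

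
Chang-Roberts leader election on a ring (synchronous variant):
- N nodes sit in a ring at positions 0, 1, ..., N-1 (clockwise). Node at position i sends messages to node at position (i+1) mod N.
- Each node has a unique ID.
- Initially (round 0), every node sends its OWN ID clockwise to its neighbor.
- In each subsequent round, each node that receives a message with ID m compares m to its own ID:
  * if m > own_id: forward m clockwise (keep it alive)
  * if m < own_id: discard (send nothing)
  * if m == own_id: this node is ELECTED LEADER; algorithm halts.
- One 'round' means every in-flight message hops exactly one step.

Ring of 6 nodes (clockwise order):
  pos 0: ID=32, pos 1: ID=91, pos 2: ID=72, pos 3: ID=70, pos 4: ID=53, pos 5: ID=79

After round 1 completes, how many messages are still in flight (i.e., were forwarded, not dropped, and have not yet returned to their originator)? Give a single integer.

Answer: 4

Derivation:
Round 1: pos1(id91) recv 32: drop; pos2(id72) recv 91: fwd; pos3(id70) recv 72: fwd; pos4(id53) recv 70: fwd; pos5(id79) recv 53: drop; pos0(id32) recv 79: fwd
After round 1: 4 messages still in flight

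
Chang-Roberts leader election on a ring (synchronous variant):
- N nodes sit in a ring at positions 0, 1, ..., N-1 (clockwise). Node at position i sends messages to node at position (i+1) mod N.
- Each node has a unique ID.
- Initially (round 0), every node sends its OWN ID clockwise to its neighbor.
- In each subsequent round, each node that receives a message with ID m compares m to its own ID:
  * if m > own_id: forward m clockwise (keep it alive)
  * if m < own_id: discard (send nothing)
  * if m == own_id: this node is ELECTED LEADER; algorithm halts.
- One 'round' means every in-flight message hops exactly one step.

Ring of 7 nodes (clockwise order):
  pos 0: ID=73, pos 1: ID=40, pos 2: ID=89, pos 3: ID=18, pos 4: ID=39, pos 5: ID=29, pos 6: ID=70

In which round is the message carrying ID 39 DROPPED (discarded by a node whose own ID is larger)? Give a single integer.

Answer: 2

Derivation:
Round 1: pos1(id40) recv 73: fwd; pos2(id89) recv 40: drop; pos3(id18) recv 89: fwd; pos4(id39) recv 18: drop; pos5(id29) recv 39: fwd; pos6(id70) recv 29: drop; pos0(id73) recv 70: drop
Round 2: pos2(id89) recv 73: drop; pos4(id39) recv 89: fwd; pos6(id70) recv 39: drop
Round 3: pos5(id29) recv 89: fwd
Round 4: pos6(id70) recv 89: fwd
Round 5: pos0(id73) recv 89: fwd
Round 6: pos1(id40) recv 89: fwd
Round 7: pos2(id89) recv 89: ELECTED
Message ID 39 originates at pos 4; dropped at pos 6 in round 2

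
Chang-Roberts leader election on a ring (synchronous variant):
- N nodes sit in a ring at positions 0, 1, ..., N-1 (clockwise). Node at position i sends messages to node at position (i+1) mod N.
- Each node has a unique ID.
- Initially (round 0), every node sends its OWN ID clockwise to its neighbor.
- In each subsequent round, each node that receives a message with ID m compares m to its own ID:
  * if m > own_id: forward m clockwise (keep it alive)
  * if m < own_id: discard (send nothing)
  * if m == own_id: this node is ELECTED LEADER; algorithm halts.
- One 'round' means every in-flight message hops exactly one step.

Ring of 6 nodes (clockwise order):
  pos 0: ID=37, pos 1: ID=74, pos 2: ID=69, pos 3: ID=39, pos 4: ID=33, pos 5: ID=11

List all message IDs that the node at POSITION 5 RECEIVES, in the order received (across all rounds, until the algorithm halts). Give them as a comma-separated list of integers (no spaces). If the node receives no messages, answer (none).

Answer: 33,39,69,74

Derivation:
Round 1: pos1(id74) recv 37: drop; pos2(id69) recv 74: fwd; pos3(id39) recv 69: fwd; pos4(id33) recv 39: fwd; pos5(id11) recv 33: fwd; pos0(id37) recv 11: drop
Round 2: pos3(id39) recv 74: fwd; pos4(id33) recv 69: fwd; pos5(id11) recv 39: fwd; pos0(id37) recv 33: drop
Round 3: pos4(id33) recv 74: fwd; pos5(id11) recv 69: fwd; pos0(id37) recv 39: fwd
Round 4: pos5(id11) recv 74: fwd; pos0(id37) recv 69: fwd; pos1(id74) recv 39: drop
Round 5: pos0(id37) recv 74: fwd; pos1(id74) recv 69: drop
Round 6: pos1(id74) recv 74: ELECTED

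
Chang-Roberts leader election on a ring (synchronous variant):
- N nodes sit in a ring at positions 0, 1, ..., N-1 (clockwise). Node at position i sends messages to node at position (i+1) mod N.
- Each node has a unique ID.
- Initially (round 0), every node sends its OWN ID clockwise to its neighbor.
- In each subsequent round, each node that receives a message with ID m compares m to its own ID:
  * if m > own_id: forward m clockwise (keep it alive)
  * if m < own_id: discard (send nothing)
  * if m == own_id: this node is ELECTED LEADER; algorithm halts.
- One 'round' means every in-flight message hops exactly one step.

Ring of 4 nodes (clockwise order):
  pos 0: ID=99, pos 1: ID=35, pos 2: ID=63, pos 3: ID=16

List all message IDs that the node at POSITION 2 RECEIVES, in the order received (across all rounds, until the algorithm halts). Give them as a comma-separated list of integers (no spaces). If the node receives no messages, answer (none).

Answer: 35,99

Derivation:
Round 1: pos1(id35) recv 99: fwd; pos2(id63) recv 35: drop; pos3(id16) recv 63: fwd; pos0(id99) recv 16: drop
Round 2: pos2(id63) recv 99: fwd; pos0(id99) recv 63: drop
Round 3: pos3(id16) recv 99: fwd
Round 4: pos0(id99) recv 99: ELECTED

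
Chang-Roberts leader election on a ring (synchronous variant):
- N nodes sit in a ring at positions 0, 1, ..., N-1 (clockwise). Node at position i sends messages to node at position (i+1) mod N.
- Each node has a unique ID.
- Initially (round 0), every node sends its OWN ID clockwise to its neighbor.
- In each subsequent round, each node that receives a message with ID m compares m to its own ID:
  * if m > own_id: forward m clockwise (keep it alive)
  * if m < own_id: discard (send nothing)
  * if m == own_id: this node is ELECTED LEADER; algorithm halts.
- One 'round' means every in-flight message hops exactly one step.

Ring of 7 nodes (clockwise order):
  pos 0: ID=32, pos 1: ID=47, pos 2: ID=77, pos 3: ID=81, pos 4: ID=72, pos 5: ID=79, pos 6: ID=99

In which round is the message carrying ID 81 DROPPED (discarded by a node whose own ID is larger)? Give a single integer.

Round 1: pos1(id47) recv 32: drop; pos2(id77) recv 47: drop; pos3(id81) recv 77: drop; pos4(id72) recv 81: fwd; pos5(id79) recv 72: drop; pos6(id99) recv 79: drop; pos0(id32) recv 99: fwd
Round 2: pos5(id79) recv 81: fwd; pos1(id47) recv 99: fwd
Round 3: pos6(id99) recv 81: drop; pos2(id77) recv 99: fwd
Round 4: pos3(id81) recv 99: fwd
Round 5: pos4(id72) recv 99: fwd
Round 6: pos5(id79) recv 99: fwd
Round 7: pos6(id99) recv 99: ELECTED
Message ID 81 originates at pos 3; dropped at pos 6 in round 3

Answer: 3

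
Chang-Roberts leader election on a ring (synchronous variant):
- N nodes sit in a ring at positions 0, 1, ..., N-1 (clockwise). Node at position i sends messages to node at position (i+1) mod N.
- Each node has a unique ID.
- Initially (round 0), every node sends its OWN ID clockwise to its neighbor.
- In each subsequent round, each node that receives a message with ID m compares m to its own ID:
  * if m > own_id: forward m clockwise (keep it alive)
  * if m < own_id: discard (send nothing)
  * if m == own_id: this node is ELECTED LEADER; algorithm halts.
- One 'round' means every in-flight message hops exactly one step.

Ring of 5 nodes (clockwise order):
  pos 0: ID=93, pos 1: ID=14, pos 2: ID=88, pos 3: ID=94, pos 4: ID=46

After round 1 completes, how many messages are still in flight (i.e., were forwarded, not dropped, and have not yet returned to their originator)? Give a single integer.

Round 1: pos1(id14) recv 93: fwd; pos2(id88) recv 14: drop; pos3(id94) recv 88: drop; pos4(id46) recv 94: fwd; pos0(id93) recv 46: drop
After round 1: 2 messages still in flight

Answer: 2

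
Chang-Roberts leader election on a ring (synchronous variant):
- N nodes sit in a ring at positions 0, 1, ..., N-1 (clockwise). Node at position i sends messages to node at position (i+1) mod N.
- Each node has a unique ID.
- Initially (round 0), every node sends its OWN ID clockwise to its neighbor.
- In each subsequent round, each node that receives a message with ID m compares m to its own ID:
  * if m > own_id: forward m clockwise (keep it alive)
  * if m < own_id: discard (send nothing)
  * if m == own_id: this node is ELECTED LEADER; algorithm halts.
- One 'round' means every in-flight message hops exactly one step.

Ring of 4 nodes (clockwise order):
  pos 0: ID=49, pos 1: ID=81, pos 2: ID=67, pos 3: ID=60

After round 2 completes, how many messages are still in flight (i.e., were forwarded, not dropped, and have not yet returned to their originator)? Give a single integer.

Answer: 2

Derivation:
Round 1: pos1(id81) recv 49: drop; pos2(id67) recv 81: fwd; pos3(id60) recv 67: fwd; pos0(id49) recv 60: fwd
Round 2: pos3(id60) recv 81: fwd; pos0(id49) recv 67: fwd; pos1(id81) recv 60: drop
After round 2: 2 messages still in flight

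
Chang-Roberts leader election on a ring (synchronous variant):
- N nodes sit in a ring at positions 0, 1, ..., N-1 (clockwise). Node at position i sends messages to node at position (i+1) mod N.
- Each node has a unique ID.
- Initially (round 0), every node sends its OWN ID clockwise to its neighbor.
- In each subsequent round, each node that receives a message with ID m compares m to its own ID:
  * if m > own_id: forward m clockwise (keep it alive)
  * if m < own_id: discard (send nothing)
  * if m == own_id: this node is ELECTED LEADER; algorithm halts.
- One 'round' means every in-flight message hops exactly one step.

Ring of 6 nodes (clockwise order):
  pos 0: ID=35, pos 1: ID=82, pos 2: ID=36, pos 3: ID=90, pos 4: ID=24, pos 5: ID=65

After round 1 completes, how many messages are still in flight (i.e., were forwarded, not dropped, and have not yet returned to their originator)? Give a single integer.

Answer: 3

Derivation:
Round 1: pos1(id82) recv 35: drop; pos2(id36) recv 82: fwd; pos3(id90) recv 36: drop; pos4(id24) recv 90: fwd; pos5(id65) recv 24: drop; pos0(id35) recv 65: fwd
After round 1: 3 messages still in flight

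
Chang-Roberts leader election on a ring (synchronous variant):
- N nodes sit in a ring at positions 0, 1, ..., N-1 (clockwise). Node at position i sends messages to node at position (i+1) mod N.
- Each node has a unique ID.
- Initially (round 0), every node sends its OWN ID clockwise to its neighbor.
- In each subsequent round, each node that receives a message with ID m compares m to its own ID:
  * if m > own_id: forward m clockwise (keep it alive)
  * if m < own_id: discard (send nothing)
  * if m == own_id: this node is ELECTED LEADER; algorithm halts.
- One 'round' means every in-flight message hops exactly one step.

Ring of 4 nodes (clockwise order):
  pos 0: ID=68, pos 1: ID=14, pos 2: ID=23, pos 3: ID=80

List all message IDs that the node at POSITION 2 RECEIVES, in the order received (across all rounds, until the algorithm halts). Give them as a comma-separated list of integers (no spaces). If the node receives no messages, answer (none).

Round 1: pos1(id14) recv 68: fwd; pos2(id23) recv 14: drop; pos3(id80) recv 23: drop; pos0(id68) recv 80: fwd
Round 2: pos2(id23) recv 68: fwd; pos1(id14) recv 80: fwd
Round 3: pos3(id80) recv 68: drop; pos2(id23) recv 80: fwd
Round 4: pos3(id80) recv 80: ELECTED

Answer: 14,68,80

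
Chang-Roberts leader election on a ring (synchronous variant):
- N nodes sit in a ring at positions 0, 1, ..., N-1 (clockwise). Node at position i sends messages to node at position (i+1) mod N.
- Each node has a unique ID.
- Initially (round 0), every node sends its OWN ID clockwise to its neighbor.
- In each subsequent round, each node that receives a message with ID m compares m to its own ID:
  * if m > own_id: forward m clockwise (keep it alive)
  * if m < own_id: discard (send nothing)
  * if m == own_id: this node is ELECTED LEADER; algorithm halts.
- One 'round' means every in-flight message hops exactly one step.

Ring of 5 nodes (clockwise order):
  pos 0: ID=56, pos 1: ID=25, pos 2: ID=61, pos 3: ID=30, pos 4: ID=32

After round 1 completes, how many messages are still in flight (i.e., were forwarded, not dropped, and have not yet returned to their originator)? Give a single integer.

Answer: 2

Derivation:
Round 1: pos1(id25) recv 56: fwd; pos2(id61) recv 25: drop; pos3(id30) recv 61: fwd; pos4(id32) recv 30: drop; pos0(id56) recv 32: drop
After round 1: 2 messages still in flight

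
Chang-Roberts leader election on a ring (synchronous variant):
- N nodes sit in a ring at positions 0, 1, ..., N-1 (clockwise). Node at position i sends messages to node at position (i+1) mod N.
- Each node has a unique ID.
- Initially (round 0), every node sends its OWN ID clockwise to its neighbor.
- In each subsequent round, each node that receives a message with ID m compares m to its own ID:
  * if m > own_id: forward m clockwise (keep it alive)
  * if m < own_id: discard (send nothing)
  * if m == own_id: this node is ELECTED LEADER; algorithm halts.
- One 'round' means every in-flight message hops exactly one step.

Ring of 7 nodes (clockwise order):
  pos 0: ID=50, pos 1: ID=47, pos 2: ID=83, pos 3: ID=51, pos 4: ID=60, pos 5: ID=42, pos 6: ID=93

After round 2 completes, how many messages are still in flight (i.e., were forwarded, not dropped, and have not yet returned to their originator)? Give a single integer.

Answer: 2

Derivation:
Round 1: pos1(id47) recv 50: fwd; pos2(id83) recv 47: drop; pos3(id51) recv 83: fwd; pos4(id60) recv 51: drop; pos5(id42) recv 60: fwd; pos6(id93) recv 42: drop; pos0(id50) recv 93: fwd
Round 2: pos2(id83) recv 50: drop; pos4(id60) recv 83: fwd; pos6(id93) recv 60: drop; pos1(id47) recv 93: fwd
After round 2: 2 messages still in flight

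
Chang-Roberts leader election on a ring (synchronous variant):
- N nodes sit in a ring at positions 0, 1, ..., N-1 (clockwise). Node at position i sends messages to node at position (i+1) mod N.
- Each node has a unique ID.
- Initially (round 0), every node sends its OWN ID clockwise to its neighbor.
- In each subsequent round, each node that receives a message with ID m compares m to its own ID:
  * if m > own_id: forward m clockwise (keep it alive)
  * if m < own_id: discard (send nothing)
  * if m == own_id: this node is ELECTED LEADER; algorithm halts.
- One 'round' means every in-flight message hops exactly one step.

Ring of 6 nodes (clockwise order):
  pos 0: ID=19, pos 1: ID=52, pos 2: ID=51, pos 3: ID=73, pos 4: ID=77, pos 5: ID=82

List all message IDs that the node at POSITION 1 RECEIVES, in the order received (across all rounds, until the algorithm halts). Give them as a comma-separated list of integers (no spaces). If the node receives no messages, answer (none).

Answer: 19,82

Derivation:
Round 1: pos1(id52) recv 19: drop; pos2(id51) recv 52: fwd; pos3(id73) recv 51: drop; pos4(id77) recv 73: drop; pos5(id82) recv 77: drop; pos0(id19) recv 82: fwd
Round 2: pos3(id73) recv 52: drop; pos1(id52) recv 82: fwd
Round 3: pos2(id51) recv 82: fwd
Round 4: pos3(id73) recv 82: fwd
Round 5: pos4(id77) recv 82: fwd
Round 6: pos5(id82) recv 82: ELECTED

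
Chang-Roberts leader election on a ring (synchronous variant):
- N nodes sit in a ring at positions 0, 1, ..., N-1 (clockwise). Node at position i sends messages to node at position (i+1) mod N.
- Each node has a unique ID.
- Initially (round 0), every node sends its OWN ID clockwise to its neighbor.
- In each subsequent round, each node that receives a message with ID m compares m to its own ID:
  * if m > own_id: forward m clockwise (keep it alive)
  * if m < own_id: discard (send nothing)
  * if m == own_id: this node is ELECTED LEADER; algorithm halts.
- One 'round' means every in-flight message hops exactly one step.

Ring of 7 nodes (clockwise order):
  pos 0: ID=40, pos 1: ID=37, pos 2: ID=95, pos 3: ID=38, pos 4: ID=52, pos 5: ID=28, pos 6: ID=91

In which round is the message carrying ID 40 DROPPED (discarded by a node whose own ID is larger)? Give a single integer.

Answer: 2

Derivation:
Round 1: pos1(id37) recv 40: fwd; pos2(id95) recv 37: drop; pos3(id38) recv 95: fwd; pos4(id52) recv 38: drop; pos5(id28) recv 52: fwd; pos6(id91) recv 28: drop; pos0(id40) recv 91: fwd
Round 2: pos2(id95) recv 40: drop; pos4(id52) recv 95: fwd; pos6(id91) recv 52: drop; pos1(id37) recv 91: fwd
Round 3: pos5(id28) recv 95: fwd; pos2(id95) recv 91: drop
Round 4: pos6(id91) recv 95: fwd
Round 5: pos0(id40) recv 95: fwd
Round 6: pos1(id37) recv 95: fwd
Round 7: pos2(id95) recv 95: ELECTED
Message ID 40 originates at pos 0; dropped at pos 2 in round 2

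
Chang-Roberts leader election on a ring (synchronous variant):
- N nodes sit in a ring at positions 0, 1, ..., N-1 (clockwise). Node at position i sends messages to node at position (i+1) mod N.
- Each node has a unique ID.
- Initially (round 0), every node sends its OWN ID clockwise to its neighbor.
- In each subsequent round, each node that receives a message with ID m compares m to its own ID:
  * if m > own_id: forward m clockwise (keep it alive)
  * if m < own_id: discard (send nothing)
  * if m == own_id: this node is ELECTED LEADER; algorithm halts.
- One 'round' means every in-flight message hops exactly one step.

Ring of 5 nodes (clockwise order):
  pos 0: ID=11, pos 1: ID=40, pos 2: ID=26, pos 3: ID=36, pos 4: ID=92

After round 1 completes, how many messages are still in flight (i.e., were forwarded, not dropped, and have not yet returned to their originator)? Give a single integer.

Answer: 2

Derivation:
Round 1: pos1(id40) recv 11: drop; pos2(id26) recv 40: fwd; pos3(id36) recv 26: drop; pos4(id92) recv 36: drop; pos0(id11) recv 92: fwd
After round 1: 2 messages still in flight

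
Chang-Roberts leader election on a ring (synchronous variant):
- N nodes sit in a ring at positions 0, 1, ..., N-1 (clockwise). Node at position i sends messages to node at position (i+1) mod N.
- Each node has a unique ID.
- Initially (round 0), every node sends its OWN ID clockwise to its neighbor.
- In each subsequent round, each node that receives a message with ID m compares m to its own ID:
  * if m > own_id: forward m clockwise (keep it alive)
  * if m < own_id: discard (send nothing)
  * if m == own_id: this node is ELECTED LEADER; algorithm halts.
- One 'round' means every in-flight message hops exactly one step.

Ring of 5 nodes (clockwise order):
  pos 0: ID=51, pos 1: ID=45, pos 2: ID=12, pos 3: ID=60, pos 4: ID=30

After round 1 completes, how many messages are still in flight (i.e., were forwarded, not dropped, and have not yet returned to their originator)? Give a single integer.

Answer: 3

Derivation:
Round 1: pos1(id45) recv 51: fwd; pos2(id12) recv 45: fwd; pos3(id60) recv 12: drop; pos4(id30) recv 60: fwd; pos0(id51) recv 30: drop
After round 1: 3 messages still in flight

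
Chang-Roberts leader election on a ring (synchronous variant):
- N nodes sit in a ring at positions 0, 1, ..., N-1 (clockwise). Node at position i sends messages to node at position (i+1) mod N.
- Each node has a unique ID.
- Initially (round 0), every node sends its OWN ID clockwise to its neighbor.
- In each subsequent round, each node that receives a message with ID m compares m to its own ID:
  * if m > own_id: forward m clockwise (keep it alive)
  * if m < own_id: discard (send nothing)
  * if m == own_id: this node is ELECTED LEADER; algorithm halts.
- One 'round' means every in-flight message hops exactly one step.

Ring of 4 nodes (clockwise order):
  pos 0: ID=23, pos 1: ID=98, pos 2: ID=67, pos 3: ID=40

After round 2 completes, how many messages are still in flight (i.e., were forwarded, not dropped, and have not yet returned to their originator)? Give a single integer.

Answer: 2

Derivation:
Round 1: pos1(id98) recv 23: drop; pos2(id67) recv 98: fwd; pos3(id40) recv 67: fwd; pos0(id23) recv 40: fwd
Round 2: pos3(id40) recv 98: fwd; pos0(id23) recv 67: fwd; pos1(id98) recv 40: drop
After round 2: 2 messages still in flight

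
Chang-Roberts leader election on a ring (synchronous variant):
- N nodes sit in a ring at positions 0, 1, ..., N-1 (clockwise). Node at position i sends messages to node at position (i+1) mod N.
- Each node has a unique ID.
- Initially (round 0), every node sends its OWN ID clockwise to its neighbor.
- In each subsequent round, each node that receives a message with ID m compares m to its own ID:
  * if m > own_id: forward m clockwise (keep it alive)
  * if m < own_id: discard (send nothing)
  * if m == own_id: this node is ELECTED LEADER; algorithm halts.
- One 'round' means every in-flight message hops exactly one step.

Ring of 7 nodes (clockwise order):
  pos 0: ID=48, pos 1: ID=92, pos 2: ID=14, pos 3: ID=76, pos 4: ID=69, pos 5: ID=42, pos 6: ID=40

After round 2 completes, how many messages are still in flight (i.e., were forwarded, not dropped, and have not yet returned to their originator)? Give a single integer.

Answer: 3

Derivation:
Round 1: pos1(id92) recv 48: drop; pos2(id14) recv 92: fwd; pos3(id76) recv 14: drop; pos4(id69) recv 76: fwd; pos5(id42) recv 69: fwd; pos6(id40) recv 42: fwd; pos0(id48) recv 40: drop
Round 2: pos3(id76) recv 92: fwd; pos5(id42) recv 76: fwd; pos6(id40) recv 69: fwd; pos0(id48) recv 42: drop
After round 2: 3 messages still in flight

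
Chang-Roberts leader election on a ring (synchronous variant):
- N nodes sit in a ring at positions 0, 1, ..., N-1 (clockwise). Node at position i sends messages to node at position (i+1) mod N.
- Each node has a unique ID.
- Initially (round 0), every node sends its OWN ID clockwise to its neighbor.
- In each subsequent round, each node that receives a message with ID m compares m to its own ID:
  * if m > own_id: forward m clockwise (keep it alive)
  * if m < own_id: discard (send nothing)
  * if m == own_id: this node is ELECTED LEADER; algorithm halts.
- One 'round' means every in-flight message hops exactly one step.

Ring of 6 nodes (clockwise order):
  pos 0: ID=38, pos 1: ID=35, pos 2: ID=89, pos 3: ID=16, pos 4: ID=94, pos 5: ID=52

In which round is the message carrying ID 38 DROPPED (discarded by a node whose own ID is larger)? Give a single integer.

Round 1: pos1(id35) recv 38: fwd; pos2(id89) recv 35: drop; pos3(id16) recv 89: fwd; pos4(id94) recv 16: drop; pos5(id52) recv 94: fwd; pos0(id38) recv 52: fwd
Round 2: pos2(id89) recv 38: drop; pos4(id94) recv 89: drop; pos0(id38) recv 94: fwd; pos1(id35) recv 52: fwd
Round 3: pos1(id35) recv 94: fwd; pos2(id89) recv 52: drop
Round 4: pos2(id89) recv 94: fwd
Round 5: pos3(id16) recv 94: fwd
Round 6: pos4(id94) recv 94: ELECTED
Message ID 38 originates at pos 0; dropped at pos 2 in round 2

Answer: 2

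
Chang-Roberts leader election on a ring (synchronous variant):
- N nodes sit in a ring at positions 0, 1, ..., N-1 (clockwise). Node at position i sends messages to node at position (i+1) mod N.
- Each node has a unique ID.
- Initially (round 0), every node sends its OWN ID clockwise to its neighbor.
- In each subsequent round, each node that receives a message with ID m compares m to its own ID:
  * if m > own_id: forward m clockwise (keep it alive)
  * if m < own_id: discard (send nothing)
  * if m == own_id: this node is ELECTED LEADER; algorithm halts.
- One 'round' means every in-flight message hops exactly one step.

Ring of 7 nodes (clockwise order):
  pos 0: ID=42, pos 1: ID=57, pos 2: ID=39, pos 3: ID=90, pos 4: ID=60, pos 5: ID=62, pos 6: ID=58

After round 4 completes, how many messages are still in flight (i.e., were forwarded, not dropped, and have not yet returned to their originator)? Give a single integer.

Round 1: pos1(id57) recv 42: drop; pos2(id39) recv 57: fwd; pos3(id90) recv 39: drop; pos4(id60) recv 90: fwd; pos5(id62) recv 60: drop; pos6(id58) recv 62: fwd; pos0(id42) recv 58: fwd
Round 2: pos3(id90) recv 57: drop; pos5(id62) recv 90: fwd; pos0(id42) recv 62: fwd; pos1(id57) recv 58: fwd
Round 3: pos6(id58) recv 90: fwd; pos1(id57) recv 62: fwd; pos2(id39) recv 58: fwd
Round 4: pos0(id42) recv 90: fwd; pos2(id39) recv 62: fwd; pos3(id90) recv 58: drop
After round 4: 2 messages still in flight

Answer: 2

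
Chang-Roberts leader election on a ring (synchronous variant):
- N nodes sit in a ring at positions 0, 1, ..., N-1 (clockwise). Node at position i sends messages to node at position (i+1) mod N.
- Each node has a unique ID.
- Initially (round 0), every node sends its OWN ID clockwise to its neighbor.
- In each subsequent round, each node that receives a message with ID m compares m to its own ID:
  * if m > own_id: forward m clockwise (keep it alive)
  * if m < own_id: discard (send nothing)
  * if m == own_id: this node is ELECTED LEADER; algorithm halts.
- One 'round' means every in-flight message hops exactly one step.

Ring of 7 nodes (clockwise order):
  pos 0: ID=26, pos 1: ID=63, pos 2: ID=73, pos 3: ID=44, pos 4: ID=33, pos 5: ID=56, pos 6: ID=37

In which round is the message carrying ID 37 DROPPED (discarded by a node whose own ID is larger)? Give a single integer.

Round 1: pos1(id63) recv 26: drop; pos2(id73) recv 63: drop; pos3(id44) recv 73: fwd; pos4(id33) recv 44: fwd; pos5(id56) recv 33: drop; pos6(id37) recv 56: fwd; pos0(id26) recv 37: fwd
Round 2: pos4(id33) recv 73: fwd; pos5(id56) recv 44: drop; pos0(id26) recv 56: fwd; pos1(id63) recv 37: drop
Round 3: pos5(id56) recv 73: fwd; pos1(id63) recv 56: drop
Round 4: pos6(id37) recv 73: fwd
Round 5: pos0(id26) recv 73: fwd
Round 6: pos1(id63) recv 73: fwd
Round 7: pos2(id73) recv 73: ELECTED
Message ID 37 originates at pos 6; dropped at pos 1 in round 2

Answer: 2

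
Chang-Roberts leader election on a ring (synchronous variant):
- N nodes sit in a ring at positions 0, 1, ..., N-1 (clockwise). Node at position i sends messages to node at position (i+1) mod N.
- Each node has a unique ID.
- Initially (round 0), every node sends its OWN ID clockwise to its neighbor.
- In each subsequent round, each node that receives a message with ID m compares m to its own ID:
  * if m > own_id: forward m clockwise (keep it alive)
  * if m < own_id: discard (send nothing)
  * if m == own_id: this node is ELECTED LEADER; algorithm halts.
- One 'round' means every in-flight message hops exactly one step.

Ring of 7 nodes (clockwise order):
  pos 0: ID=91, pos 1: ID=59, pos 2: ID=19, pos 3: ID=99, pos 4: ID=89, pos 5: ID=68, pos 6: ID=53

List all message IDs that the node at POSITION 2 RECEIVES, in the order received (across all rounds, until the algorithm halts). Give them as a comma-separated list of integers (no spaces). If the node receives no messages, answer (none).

Answer: 59,91,99

Derivation:
Round 1: pos1(id59) recv 91: fwd; pos2(id19) recv 59: fwd; pos3(id99) recv 19: drop; pos4(id89) recv 99: fwd; pos5(id68) recv 89: fwd; pos6(id53) recv 68: fwd; pos0(id91) recv 53: drop
Round 2: pos2(id19) recv 91: fwd; pos3(id99) recv 59: drop; pos5(id68) recv 99: fwd; pos6(id53) recv 89: fwd; pos0(id91) recv 68: drop
Round 3: pos3(id99) recv 91: drop; pos6(id53) recv 99: fwd; pos0(id91) recv 89: drop
Round 4: pos0(id91) recv 99: fwd
Round 5: pos1(id59) recv 99: fwd
Round 6: pos2(id19) recv 99: fwd
Round 7: pos3(id99) recv 99: ELECTED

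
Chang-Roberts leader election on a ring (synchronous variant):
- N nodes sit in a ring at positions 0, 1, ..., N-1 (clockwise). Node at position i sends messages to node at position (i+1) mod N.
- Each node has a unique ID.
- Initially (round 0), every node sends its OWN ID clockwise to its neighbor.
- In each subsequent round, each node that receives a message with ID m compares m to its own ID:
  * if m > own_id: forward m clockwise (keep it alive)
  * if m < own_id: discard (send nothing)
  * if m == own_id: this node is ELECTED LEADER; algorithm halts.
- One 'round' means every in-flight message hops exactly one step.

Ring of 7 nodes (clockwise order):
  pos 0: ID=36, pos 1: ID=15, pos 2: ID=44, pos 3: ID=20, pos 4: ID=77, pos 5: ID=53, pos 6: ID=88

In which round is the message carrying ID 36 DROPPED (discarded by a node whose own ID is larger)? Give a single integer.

Round 1: pos1(id15) recv 36: fwd; pos2(id44) recv 15: drop; pos3(id20) recv 44: fwd; pos4(id77) recv 20: drop; pos5(id53) recv 77: fwd; pos6(id88) recv 53: drop; pos0(id36) recv 88: fwd
Round 2: pos2(id44) recv 36: drop; pos4(id77) recv 44: drop; pos6(id88) recv 77: drop; pos1(id15) recv 88: fwd
Round 3: pos2(id44) recv 88: fwd
Round 4: pos3(id20) recv 88: fwd
Round 5: pos4(id77) recv 88: fwd
Round 6: pos5(id53) recv 88: fwd
Round 7: pos6(id88) recv 88: ELECTED
Message ID 36 originates at pos 0; dropped at pos 2 in round 2

Answer: 2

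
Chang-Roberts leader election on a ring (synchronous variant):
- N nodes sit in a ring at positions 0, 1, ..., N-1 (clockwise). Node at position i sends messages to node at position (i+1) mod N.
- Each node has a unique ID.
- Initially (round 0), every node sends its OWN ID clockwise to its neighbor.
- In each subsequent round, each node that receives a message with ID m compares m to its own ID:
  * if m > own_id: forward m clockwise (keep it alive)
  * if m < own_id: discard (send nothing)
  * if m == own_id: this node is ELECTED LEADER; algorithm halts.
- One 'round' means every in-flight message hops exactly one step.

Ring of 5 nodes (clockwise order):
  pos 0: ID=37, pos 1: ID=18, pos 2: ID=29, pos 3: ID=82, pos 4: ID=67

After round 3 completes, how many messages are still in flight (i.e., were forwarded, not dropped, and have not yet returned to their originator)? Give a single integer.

Round 1: pos1(id18) recv 37: fwd; pos2(id29) recv 18: drop; pos3(id82) recv 29: drop; pos4(id67) recv 82: fwd; pos0(id37) recv 67: fwd
Round 2: pos2(id29) recv 37: fwd; pos0(id37) recv 82: fwd; pos1(id18) recv 67: fwd
Round 3: pos3(id82) recv 37: drop; pos1(id18) recv 82: fwd; pos2(id29) recv 67: fwd
After round 3: 2 messages still in flight

Answer: 2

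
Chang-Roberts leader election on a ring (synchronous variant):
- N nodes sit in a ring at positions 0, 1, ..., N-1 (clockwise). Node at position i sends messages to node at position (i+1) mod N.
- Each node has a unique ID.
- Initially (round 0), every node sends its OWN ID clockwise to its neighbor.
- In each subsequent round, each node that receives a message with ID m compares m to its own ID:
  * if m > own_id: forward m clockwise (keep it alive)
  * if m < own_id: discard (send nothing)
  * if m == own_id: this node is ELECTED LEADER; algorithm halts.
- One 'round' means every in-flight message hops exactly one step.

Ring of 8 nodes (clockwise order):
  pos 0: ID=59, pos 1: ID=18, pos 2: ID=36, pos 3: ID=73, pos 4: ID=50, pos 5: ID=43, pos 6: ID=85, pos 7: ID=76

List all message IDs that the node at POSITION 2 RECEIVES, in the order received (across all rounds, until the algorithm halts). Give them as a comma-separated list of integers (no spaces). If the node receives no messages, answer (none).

Round 1: pos1(id18) recv 59: fwd; pos2(id36) recv 18: drop; pos3(id73) recv 36: drop; pos4(id50) recv 73: fwd; pos5(id43) recv 50: fwd; pos6(id85) recv 43: drop; pos7(id76) recv 85: fwd; pos0(id59) recv 76: fwd
Round 2: pos2(id36) recv 59: fwd; pos5(id43) recv 73: fwd; pos6(id85) recv 50: drop; pos0(id59) recv 85: fwd; pos1(id18) recv 76: fwd
Round 3: pos3(id73) recv 59: drop; pos6(id85) recv 73: drop; pos1(id18) recv 85: fwd; pos2(id36) recv 76: fwd
Round 4: pos2(id36) recv 85: fwd; pos3(id73) recv 76: fwd
Round 5: pos3(id73) recv 85: fwd; pos4(id50) recv 76: fwd
Round 6: pos4(id50) recv 85: fwd; pos5(id43) recv 76: fwd
Round 7: pos5(id43) recv 85: fwd; pos6(id85) recv 76: drop
Round 8: pos6(id85) recv 85: ELECTED

Answer: 18,59,76,85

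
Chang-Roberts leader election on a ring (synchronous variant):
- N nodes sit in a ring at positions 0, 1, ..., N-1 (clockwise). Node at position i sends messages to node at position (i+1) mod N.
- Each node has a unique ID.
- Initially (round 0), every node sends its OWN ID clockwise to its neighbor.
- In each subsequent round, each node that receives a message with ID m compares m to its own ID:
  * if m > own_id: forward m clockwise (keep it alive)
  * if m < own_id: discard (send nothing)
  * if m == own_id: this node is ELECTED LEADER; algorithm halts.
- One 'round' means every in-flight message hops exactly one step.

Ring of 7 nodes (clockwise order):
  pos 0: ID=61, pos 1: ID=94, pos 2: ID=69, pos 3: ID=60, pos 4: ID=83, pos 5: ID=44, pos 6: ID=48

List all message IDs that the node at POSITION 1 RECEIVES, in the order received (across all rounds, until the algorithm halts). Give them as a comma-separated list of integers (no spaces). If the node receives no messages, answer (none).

Answer: 61,83,94

Derivation:
Round 1: pos1(id94) recv 61: drop; pos2(id69) recv 94: fwd; pos3(id60) recv 69: fwd; pos4(id83) recv 60: drop; pos5(id44) recv 83: fwd; pos6(id48) recv 44: drop; pos0(id61) recv 48: drop
Round 2: pos3(id60) recv 94: fwd; pos4(id83) recv 69: drop; pos6(id48) recv 83: fwd
Round 3: pos4(id83) recv 94: fwd; pos0(id61) recv 83: fwd
Round 4: pos5(id44) recv 94: fwd; pos1(id94) recv 83: drop
Round 5: pos6(id48) recv 94: fwd
Round 6: pos0(id61) recv 94: fwd
Round 7: pos1(id94) recv 94: ELECTED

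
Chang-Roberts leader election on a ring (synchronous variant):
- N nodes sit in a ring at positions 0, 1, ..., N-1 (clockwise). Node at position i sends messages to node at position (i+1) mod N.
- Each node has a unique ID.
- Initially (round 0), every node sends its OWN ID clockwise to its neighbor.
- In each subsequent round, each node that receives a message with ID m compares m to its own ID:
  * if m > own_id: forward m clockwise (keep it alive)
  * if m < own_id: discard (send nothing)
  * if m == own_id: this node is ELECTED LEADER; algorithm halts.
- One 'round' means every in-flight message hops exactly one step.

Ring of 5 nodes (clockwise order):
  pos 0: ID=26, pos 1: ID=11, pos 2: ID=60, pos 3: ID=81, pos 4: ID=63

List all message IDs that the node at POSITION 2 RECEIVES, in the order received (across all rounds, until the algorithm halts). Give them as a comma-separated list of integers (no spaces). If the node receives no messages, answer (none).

Round 1: pos1(id11) recv 26: fwd; pos2(id60) recv 11: drop; pos3(id81) recv 60: drop; pos4(id63) recv 81: fwd; pos0(id26) recv 63: fwd
Round 2: pos2(id60) recv 26: drop; pos0(id26) recv 81: fwd; pos1(id11) recv 63: fwd
Round 3: pos1(id11) recv 81: fwd; pos2(id60) recv 63: fwd
Round 4: pos2(id60) recv 81: fwd; pos3(id81) recv 63: drop
Round 5: pos3(id81) recv 81: ELECTED

Answer: 11,26,63,81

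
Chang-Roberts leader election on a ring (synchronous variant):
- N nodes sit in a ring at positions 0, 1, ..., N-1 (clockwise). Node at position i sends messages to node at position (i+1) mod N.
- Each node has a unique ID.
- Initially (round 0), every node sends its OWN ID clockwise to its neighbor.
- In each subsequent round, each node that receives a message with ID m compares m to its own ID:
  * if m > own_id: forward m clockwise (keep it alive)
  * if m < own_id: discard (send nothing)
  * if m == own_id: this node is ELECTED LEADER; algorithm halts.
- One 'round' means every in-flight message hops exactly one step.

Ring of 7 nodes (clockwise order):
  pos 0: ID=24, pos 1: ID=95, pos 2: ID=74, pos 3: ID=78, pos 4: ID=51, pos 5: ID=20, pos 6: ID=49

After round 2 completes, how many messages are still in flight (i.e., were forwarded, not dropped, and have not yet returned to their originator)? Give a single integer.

Round 1: pos1(id95) recv 24: drop; pos2(id74) recv 95: fwd; pos3(id78) recv 74: drop; pos4(id51) recv 78: fwd; pos5(id20) recv 51: fwd; pos6(id49) recv 20: drop; pos0(id24) recv 49: fwd
Round 2: pos3(id78) recv 95: fwd; pos5(id20) recv 78: fwd; pos6(id49) recv 51: fwd; pos1(id95) recv 49: drop
After round 2: 3 messages still in flight

Answer: 3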